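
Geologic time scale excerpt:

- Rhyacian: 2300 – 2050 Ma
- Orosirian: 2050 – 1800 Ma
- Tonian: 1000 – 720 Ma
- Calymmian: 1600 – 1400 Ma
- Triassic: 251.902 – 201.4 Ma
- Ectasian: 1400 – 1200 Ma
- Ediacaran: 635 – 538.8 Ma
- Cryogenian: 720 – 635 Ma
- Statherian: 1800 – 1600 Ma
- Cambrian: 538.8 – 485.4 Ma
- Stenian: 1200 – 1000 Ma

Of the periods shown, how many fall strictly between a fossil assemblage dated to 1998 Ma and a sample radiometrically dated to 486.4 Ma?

The older date is 1998 Ma and the younger is 486.4 Ma.
Periods with start < 1998 and end > 486.4 Ma: Statherian (1800–1600), Calymmian (1600–1400), Ectasian (1400–1200), Stenian (1200–1000), Tonian (1000–720), Cryogenian (720–635), Ediacaran (635–538.8).
That is 7 complete periods.

7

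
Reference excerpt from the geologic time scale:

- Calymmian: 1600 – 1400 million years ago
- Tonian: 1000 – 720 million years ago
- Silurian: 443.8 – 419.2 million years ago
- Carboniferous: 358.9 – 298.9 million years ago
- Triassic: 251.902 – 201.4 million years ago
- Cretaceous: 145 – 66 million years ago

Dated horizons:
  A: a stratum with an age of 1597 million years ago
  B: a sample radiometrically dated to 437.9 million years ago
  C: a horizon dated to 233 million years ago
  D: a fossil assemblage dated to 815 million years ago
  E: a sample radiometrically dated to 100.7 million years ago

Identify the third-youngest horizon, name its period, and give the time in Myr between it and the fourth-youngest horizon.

Sorted youngest-first by Ma: E (100.7), C (233), B (437.9), D (815), A (1597).
The third youngest is B at 437.9 Ma, which lies in 443.8–419.2 Ma: the Silurian.
The fourth youngest is D at 815 Ma; separation = |437.9 − 815| = 377.1 Myr.

B, in the Silurian; 377.1 million years to D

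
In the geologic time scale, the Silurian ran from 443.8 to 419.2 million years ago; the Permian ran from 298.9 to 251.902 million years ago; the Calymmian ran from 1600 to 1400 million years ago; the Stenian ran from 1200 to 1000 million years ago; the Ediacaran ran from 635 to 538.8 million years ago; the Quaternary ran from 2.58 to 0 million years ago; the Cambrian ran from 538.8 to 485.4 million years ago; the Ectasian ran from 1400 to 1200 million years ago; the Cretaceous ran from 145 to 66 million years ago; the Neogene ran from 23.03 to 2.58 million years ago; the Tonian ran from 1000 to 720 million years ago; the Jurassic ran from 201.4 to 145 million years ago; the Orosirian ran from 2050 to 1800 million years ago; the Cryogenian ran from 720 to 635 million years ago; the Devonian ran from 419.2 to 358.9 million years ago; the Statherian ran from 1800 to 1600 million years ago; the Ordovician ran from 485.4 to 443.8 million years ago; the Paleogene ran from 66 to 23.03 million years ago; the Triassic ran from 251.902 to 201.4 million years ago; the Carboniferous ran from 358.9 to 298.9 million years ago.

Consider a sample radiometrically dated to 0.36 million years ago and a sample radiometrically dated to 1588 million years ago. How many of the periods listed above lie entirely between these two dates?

16

The older date is 1588 Ma and the younger is 0.36 Ma.
Periods with start < 1588 and end > 0.36 Ma: Ectasian (1400–1200), Stenian (1200–1000), Tonian (1000–720), Cryogenian (720–635), Ediacaran (635–538.8), Cambrian (538.8–485.4), Ordovician (485.4–443.8), Silurian (443.8–419.2), Devonian (419.2–358.9), Carboniferous (358.9–298.9), Permian (298.9–251.902), Triassic (251.902–201.4), Jurassic (201.4–145), Cretaceous (145–66), Paleogene (66–23.03), Neogene (23.03–2.58).
That is 16 complete periods.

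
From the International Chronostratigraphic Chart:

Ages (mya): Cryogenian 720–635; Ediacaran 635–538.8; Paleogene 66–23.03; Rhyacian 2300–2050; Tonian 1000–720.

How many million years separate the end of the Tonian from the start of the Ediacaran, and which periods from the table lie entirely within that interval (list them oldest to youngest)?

End of Tonian = 720 Ma; start of Ediacaran = 635 Ma.
Gap = 720 − 635 = 85 Myr.
Periods wholly inside 720–635 Ma: Cryogenian (720–635).

85 million years; Cryogenian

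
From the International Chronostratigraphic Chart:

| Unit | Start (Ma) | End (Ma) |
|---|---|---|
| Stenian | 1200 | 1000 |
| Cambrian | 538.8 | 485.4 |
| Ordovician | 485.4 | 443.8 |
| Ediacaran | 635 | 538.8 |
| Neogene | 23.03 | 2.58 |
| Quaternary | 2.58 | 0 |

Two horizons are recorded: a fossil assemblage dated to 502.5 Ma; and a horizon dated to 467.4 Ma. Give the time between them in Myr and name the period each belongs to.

35.1 million years apart; the first in the Cambrian, the second in the Ordovician

Elapsed time: 502.5 − 467.4 = 35.1 Myr.
502.5 Ma lies within 538.8–485.4 Ma: Cambrian.
467.4 Ma lies within 485.4–443.8 Ma: Ordovician.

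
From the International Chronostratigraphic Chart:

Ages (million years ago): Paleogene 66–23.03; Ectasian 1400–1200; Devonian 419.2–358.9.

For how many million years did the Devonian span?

419.2 − 358.9 = 60.3 million years.

60.3 million years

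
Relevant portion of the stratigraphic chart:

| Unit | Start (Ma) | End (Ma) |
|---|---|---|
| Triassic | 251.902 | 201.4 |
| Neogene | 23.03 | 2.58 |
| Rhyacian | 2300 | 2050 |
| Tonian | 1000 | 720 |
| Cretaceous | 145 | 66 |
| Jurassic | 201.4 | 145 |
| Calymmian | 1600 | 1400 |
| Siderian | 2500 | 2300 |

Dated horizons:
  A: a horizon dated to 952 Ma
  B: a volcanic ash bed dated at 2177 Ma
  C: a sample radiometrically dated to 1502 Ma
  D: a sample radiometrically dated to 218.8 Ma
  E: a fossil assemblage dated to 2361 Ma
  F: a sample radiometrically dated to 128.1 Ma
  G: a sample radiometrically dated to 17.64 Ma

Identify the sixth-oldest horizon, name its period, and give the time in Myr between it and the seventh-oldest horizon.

F, in the Cretaceous; 110.46 million years to G

Larger Ma means older, so oldest first: E 2361 > B 2177 > C 1502 > A 952 > D 218.8 > F 128.1 > G 17.64.
Counting 6 along gives F (128.1 Ma); the excerpt puts that inside the Cretaceous, 145–66 Ma.
Next in line is G (17.64 Ma), and 128.1 − 17.64 = 110.46 Myr.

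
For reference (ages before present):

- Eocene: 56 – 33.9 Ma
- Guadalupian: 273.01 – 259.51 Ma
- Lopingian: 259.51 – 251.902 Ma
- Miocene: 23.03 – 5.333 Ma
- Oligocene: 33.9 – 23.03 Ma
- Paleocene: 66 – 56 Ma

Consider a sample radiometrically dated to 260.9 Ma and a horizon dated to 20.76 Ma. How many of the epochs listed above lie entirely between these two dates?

The older date is 260.9 Ma and the younger is 20.76 Ma.
Epochs with start < 260.9 and end > 20.76 Ma: Lopingian (259.51–251.902), Paleocene (66–56), Eocene (56–33.9), Oligocene (33.9–23.03).
That is 4 complete epochs.

4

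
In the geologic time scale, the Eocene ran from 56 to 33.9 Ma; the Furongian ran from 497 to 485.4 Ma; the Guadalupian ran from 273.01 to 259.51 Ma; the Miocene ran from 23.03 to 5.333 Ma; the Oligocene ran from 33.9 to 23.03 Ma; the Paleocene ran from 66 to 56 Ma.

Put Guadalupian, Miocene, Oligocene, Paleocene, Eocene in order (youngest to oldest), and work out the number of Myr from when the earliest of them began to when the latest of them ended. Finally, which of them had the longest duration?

Miocene → Oligocene → Eocene → Paleocene → Guadalupian; total span 267.677 Myr; longest is Eocene

Start ages (Ma): Guadalupian 273.01, Paleocene 66, Eocene 56, Oligocene 33.9, Miocene 23.03.
Ordered youngest to oldest: Miocene, Oligocene, Eocene, Paleocene, Guadalupian.
Span = 273.01 − 5.333 = 267.677 Myr.
Durations: Paleocene 10, Miocene 17.697, Eocene 22.1, Oligocene 10.87, Guadalupian 13.5 → longest is Eocene (22.1 Myr).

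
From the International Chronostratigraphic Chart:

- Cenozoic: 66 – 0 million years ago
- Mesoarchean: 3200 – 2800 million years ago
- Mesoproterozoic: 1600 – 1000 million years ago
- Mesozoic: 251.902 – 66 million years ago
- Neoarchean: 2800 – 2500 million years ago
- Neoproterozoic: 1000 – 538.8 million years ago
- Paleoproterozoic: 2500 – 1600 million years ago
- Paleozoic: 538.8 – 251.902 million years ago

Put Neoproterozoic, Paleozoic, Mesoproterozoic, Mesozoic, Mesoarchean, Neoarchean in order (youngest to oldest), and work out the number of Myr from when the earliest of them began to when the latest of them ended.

Mesozoic → Paleozoic → Neoproterozoic → Mesoproterozoic → Neoarchean → Mesoarchean; total span 3134 Myr

Start ages (Ma): Mesoarchean 3200, Neoarchean 2800, Mesoproterozoic 1600, Neoproterozoic 1000, Paleozoic 538.8, Mesozoic 251.902.
Ordered youngest to oldest: Mesozoic, Paleozoic, Neoproterozoic, Mesoproterozoic, Neoarchean, Mesoarchean.
Span = 3200 − 66 = 3134 Myr.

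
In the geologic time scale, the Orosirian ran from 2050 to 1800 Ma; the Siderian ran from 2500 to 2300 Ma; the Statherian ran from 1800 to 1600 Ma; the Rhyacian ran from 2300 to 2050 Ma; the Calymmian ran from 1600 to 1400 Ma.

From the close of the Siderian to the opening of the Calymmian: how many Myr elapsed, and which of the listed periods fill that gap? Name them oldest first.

700 million years; Rhyacian, Orosirian, Statherian

End of Siderian = 2300 Ma; start of Calymmian = 1600 Ma.
Gap = 2300 − 1600 = 700 Myr.
Periods wholly inside 2300–1600 Ma: Rhyacian (2300–2050), Orosirian (2050–1800), Statherian (1800–1600).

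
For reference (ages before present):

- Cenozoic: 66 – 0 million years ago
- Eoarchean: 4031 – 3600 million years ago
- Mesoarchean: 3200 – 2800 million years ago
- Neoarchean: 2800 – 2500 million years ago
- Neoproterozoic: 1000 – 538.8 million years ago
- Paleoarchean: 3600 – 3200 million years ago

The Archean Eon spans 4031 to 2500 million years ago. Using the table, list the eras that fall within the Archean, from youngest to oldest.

Eras with both bounds inside 4031–2500 Ma: Neoarchean (2800–2500), Mesoarchean (3200–2800), Paleoarchean (3600–3200), Eoarchean (4031–3600).

Neoarchean, Mesoarchean, Paleoarchean, Eoarchean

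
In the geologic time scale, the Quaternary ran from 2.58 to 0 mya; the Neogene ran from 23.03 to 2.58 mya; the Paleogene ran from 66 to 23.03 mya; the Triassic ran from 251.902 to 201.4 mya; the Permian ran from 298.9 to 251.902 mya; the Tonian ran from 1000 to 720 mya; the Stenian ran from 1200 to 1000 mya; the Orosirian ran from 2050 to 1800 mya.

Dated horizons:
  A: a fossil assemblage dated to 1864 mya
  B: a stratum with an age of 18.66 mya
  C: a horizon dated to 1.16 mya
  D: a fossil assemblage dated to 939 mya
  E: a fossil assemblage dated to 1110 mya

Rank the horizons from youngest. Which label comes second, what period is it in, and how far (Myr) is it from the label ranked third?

B, in the Neogene; 920.34 million years to D

Smaller Ma means younger, so youngest first: C 1.16 < B 18.66 < D 939 < E 1110 < A 1864.
Counting 2 along gives B (18.66 Ma); the excerpt puts that inside the Neogene, 23.03–2.58 Ma.
Next in line is D (939 Ma), and 939 − 18.66 = 920.34 Myr.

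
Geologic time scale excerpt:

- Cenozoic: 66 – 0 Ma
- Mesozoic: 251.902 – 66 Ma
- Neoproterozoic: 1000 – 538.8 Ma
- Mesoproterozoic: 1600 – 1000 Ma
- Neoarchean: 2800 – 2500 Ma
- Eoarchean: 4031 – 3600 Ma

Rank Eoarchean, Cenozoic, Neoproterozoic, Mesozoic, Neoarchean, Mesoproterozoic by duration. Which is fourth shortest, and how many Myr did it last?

Eoarchean, 431 million years

Start − end for each: Eoarchean 4031 − 3600 = 431; Cenozoic 66 − 0 = 66; Neoproterozoic 1000 − 538.8 = 461.2; Mesozoic 251.902 − 66 = 185.902; Neoarchean 2800 − 2500 = 300; Mesoproterozoic 1600 − 1000 = 600.
Ranking these from shortest: Cenozoic < Mesozoic < Neoarchean < Eoarchean < Neoproterozoic < Mesoproterozoic.
Position 4 in that ranking is Eoarchean, which lasted 431 Myr.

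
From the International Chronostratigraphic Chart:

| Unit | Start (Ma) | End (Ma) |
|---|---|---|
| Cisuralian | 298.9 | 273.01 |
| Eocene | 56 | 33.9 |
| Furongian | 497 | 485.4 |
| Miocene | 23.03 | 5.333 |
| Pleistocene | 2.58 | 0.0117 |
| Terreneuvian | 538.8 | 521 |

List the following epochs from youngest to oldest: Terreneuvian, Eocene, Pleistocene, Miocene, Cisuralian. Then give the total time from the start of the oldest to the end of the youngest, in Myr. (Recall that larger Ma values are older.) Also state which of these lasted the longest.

Pleistocene → Miocene → Eocene → Cisuralian → Terreneuvian; total span 538.7883 Myr; longest is Cisuralian

Start ages (Ma): Terreneuvian 538.8, Cisuralian 298.9, Eocene 56, Miocene 23.03, Pleistocene 2.58.
Ordered youngest to oldest: Pleistocene, Miocene, Eocene, Cisuralian, Terreneuvian.
Span = 538.8 − 0.0117 = 538.7883 Myr.
Durations: Miocene 17.697, Eocene 22.1, Terreneuvian 17.8, Pleistocene 2.5683, Cisuralian 25.89 → longest is Cisuralian (25.89 Myr).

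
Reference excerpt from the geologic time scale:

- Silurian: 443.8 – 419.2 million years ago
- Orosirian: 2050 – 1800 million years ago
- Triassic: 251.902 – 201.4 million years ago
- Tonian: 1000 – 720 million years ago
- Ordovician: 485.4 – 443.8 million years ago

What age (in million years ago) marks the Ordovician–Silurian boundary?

443.8 million years ago

The Ordovician ends and the Silurian begins at 443.8 million years ago.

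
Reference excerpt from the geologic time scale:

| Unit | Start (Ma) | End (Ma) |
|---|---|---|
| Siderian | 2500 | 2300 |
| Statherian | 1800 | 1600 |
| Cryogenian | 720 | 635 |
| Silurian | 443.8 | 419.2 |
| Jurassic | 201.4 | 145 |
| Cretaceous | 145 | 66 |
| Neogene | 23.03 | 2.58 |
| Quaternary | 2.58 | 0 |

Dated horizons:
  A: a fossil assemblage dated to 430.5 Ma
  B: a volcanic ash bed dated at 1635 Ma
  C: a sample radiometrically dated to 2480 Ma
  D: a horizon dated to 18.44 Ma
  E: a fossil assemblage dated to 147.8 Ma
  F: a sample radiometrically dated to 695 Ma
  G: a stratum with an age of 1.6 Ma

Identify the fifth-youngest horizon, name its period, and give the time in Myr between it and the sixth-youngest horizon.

Sorted youngest-first by Ma: G (1.6), D (18.44), E (147.8), A (430.5), F (695), B (1635), C (2480).
The fifth youngest is F at 695 Ma, which lies in 720–635 Ma: the Cryogenian.
The sixth youngest is B at 1635 Ma; separation = |695 − 1635| = 940 Myr.

F, in the Cryogenian; 940 million years to B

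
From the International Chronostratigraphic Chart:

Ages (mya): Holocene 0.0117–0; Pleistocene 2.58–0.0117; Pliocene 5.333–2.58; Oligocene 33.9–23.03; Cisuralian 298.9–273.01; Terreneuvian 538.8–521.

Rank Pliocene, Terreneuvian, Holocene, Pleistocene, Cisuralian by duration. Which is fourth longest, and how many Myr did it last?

Start − end for each: Pliocene 5.333 − 2.58 = 2.753; Terreneuvian 538.8 − 521 = 17.8; Holocene 0.0117 − 0 = 0.0117; Pleistocene 2.58 − 0.0117 = 2.5683; Cisuralian 298.9 − 273.01 = 25.89.
Ranking these from longest: Cisuralian > Terreneuvian > Pliocene > Pleistocene > Holocene.
Position 4 in that ranking is Pleistocene, which lasted 2.5683 Myr.

Pleistocene, 2.5683 million years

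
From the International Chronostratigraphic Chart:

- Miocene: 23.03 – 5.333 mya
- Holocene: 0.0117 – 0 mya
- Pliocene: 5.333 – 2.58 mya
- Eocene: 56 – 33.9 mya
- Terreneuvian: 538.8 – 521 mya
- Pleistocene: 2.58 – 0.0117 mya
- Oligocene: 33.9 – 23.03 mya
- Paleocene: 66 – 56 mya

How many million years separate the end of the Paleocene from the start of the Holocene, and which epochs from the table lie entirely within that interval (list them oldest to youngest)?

55.9883 million years; Eocene, Oligocene, Miocene, Pliocene, Pleistocene

The Paleocene closes at 56 Ma and the Holocene opens at 0.0117 Ma, so the interval is 56 − 0.0117 = 55.9883 Myr.
An epoch fits inside if it starts at or after 56 Ma and ends at or before 0.0117 Ma; oldest first that gives Eocene, Oligocene, Miocene, Pliocene, Pleistocene.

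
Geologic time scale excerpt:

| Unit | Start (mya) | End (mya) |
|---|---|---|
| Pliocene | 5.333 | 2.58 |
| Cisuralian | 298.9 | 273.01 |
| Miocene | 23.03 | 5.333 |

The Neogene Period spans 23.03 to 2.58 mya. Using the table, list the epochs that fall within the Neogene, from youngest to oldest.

Pliocene, Miocene

Epochs with both bounds inside 23.03–2.58 Ma: Pliocene (5.333–2.58), Miocene (23.03–5.333).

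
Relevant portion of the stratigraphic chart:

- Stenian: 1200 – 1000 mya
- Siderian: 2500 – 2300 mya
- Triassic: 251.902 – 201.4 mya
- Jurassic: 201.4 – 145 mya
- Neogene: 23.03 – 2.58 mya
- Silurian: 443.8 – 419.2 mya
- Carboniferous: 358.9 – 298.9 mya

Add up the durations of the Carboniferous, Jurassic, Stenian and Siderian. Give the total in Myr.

Duration is start − end for each: (358.9 − 298.9) + (201.4 − 145) + (1200 − 1000) + (2500 − 2300).
That is 60 + 56.4 + 200 + 200, which totals 516.4 million years.

516.4 million years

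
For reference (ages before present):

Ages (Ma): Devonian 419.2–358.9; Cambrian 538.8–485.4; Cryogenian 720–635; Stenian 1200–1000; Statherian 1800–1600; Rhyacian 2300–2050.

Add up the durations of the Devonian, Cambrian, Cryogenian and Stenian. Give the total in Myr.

398.7 million years

Each duration: Devonian = 60.3; Cambrian = 53.4; Cryogenian = 85; Stenian = 200.
Sum: 60.3 + 53.4 + 85 + 200 = 398.7 Myr.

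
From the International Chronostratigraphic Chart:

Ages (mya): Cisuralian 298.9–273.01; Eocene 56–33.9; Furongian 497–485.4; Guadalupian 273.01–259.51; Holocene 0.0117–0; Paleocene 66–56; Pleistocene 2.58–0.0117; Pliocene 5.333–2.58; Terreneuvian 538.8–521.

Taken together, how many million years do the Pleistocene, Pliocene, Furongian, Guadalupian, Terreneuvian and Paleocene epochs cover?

Duration is start − end for each: (2.58 − 0.0117) + (5.333 − 2.58) + (497 − 485.4) + (273.01 − 259.51) + (538.8 − 521) + (66 − 56).
That is 2.5683 + 2.753 + 11.6 + 13.5 + 17.8 + 10, which totals 58.2213 million years.

58.2213 million years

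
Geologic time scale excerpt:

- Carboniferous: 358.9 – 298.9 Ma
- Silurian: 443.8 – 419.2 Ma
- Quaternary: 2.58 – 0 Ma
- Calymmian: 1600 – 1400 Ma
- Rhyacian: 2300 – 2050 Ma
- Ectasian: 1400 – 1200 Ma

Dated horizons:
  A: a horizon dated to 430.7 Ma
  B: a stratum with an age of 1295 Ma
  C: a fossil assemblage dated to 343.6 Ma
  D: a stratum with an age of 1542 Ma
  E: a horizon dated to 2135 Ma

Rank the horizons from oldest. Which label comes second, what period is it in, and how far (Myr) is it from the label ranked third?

Sorted oldest-first by Ma: E (2135), D (1542), B (1295), A (430.7), C (343.6).
The second oldest is D at 1542 Ma, which lies in 1600–1400 Ma: the Calymmian.
The third oldest is B at 1295 Ma; separation = |1542 − 1295| = 247 Myr.

D, in the Calymmian; 247 million years to B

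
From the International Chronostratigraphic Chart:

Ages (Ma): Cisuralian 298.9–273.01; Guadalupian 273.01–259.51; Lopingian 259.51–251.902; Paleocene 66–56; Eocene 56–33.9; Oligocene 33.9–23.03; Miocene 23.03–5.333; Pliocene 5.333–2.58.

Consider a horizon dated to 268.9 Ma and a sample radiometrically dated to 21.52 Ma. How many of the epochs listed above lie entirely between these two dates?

4

268.9 Ma sits inside the Guadalupian (273.01–259.51) and 21.52 Ma inside the Miocene (23.03–5.333); neither of those is wholly between the two dates.
The listed epochs lying completely between them are Lopingian, Paleocene, Eocene, Oligocene — 4 in all.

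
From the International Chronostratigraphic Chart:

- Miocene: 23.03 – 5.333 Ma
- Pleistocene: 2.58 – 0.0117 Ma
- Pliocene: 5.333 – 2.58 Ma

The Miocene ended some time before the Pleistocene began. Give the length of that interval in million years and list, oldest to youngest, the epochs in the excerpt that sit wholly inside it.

End of Miocene = 5.333 Ma; start of Pleistocene = 2.58 Ma.
Gap = 5.333 − 2.58 = 2.753 Myr.
Epochs wholly inside 5.333–2.58 Ma: Pliocene (5.333–2.58).

2.753 million years; Pliocene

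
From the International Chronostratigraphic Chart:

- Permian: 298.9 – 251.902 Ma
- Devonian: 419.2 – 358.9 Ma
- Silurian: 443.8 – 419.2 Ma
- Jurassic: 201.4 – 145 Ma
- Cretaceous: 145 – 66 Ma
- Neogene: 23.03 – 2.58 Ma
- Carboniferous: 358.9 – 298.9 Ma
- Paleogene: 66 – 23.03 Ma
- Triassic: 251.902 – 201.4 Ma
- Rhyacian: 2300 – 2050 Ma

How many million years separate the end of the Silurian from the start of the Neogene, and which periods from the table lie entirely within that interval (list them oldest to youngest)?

End of Silurian = 419.2 Ma; start of Neogene = 23.03 Ma.
Gap = 419.2 − 23.03 = 396.17 Myr.
Periods wholly inside 419.2–23.03 Ma: Devonian (419.2–358.9), Carboniferous (358.9–298.9), Permian (298.9–251.902), Triassic (251.902–201.4), Jurassic (201.4–145), Cretaceous (145–66), Paleogene (66–23.03).

396.17 million years; Devonian, Carboniferous, Permian, Triassic, Jurassic, Cretaceous, Paleogene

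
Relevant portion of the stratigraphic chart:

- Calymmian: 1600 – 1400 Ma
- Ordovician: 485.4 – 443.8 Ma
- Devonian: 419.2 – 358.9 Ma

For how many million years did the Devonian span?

60.3 million years

419.2 − 358.9 = 60.3 million years.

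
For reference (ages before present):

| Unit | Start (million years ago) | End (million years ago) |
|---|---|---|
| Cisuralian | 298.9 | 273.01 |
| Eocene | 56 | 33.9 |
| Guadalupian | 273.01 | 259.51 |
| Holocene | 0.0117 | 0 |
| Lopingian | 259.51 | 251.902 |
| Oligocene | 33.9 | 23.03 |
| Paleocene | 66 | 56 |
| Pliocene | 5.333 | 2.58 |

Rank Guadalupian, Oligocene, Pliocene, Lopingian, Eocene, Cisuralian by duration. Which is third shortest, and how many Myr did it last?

Durations: Guadalupian 13.5; Oligocene 10.87; Pliocene 2.753; Lopingian 7.608; Eocene 22.1; Cisuralian 25.89 Myr.
Sorted shortest-first: Pliocene (2.753), Lopingian (7.608), Oligocene (10.87), Guadalupian (13.5), Eocene (22.1), Cisuralian (25.89).
The third shortest is Oligocene at 10.87 Myr.

Oligocene, 10.87 million years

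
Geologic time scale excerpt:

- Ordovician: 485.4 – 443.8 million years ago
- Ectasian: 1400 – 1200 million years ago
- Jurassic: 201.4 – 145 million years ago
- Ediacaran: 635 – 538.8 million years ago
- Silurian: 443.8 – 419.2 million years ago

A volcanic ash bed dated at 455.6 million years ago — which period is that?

Ordovician

455.6 Ma lies between 485.4 and 443.8 Ma, so it falls in the Ordovician.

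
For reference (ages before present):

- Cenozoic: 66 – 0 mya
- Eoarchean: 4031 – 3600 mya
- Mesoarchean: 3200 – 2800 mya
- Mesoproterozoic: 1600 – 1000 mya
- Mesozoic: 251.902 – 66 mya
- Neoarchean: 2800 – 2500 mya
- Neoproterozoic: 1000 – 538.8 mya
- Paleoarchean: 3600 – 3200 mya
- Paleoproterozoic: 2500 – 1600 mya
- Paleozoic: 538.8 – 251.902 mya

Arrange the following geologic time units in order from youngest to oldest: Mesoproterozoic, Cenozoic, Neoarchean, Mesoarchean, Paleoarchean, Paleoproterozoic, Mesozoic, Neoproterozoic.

The oldest of these is Paleoarchean (starts 3600 Ma) and the youngest is Cenozoic (ends 0 Ma).
In between, by decreasing start age: Mesoarchean (3200), Neoarchean (2800), Paleoproterozoic (2500), Mesoproterozoic (1600), Neoproterozoic (1000), Mesozoic (251.902).
Listing youngest first means reversing that sequence.

Cenozoic, Mesozoic, Neoproterozoic, Mesoproterozoic, Paleoproterozoic, Neoarchean, Mesoarchean, Paleoarchean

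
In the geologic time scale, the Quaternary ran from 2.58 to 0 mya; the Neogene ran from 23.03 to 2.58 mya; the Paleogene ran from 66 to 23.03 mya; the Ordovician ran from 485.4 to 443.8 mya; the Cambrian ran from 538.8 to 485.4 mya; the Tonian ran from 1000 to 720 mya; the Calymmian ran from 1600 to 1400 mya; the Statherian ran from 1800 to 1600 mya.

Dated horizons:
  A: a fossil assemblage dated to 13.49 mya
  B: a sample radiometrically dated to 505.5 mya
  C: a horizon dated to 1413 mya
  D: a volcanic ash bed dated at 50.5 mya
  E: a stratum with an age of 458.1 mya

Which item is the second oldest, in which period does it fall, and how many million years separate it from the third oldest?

B, in the Cambrian; 47.4 million years to E

Larger Ma means older, so oldest first: C 1413 > B 505.5 > E 458.1 > D 50.5 > A 13.49.
Counting 2 along gives B (505.5 Ma); the excerpt puts that inside the Cambrian, 538.8–485.4 Ma.
Next in line is E (458.1 Ma), and 505.5 − 458.1 = 47.4 Myr.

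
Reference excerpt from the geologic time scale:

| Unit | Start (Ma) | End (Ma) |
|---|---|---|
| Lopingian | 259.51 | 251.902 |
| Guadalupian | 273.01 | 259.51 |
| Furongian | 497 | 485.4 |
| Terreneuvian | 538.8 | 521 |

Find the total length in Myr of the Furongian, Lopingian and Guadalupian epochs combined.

32.708 million years

Duration is start − end for each: (497 − 485.4) + (259.51 − 251.902) + (273.01 − 259.51).
That is 11.6 + 7.608 + 13.5, which totals 32.708 million years.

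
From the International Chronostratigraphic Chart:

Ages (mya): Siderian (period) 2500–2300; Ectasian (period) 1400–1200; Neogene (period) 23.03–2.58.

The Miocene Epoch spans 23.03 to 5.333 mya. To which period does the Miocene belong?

The Miocene (23.03–5.333 Ma) lies entirely within 23.03–2.58 Ma, the Neogene Period.

Neogene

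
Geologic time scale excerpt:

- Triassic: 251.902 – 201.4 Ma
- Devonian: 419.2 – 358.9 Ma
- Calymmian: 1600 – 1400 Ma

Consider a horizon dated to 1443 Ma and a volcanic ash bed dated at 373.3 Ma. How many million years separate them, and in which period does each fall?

1069.7 million years apart; the first in the Calymmian, the second in the Devonian

Elapsed time: 1443 − 373.3 = 1069.7 Myr.
1443 Ma lies within 1600–1400 Ma: Calymmian.
373.3 Ma lies within 419.2–358.9 Ma: Devonian.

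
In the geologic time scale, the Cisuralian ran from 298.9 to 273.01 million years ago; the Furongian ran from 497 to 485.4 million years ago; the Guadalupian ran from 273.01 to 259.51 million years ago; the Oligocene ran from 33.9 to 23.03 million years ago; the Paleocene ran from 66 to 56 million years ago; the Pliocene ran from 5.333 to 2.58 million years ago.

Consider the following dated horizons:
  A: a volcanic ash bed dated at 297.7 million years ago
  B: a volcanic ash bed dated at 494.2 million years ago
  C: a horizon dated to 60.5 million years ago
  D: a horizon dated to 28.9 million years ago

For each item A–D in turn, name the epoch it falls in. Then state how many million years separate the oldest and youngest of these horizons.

A: 297.7 Ma lies in 298.9–273.01 Ma, so Cisuralian.
B: 494.2 Ma lies in 497–485.4 Ma, so Furongian.
C: 60.5 Ma lies in 66–56 Ma, so Paleocene.
D: 28.9 Ma lies in 33.9–23.03 Ma, so Oligocene.
Oldest = 494.2 Ma, youngest = 28.9 Ma → span 465.3 Myr.

A — Cisuralian; B — Furongian; C — Paleocene; D — Oligocene; span 465.3 million years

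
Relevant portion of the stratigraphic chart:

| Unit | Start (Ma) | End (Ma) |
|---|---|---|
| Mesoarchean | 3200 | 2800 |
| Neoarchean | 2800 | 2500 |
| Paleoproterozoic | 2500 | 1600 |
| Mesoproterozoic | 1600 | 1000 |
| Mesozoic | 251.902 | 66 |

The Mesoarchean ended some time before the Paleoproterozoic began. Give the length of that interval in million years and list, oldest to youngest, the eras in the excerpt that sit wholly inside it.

The Mesoarchean closes at 2800 Ma and the Paleoproterozoic opens at 2500 Ma, so the interval is 2800 − 2500 = 300 Myr.
An era fits inside if it starts at or after 2800 Ma and ends at or before 2500 Ma; oldest first that gives Neoarchean.

300 million years; Neoarchean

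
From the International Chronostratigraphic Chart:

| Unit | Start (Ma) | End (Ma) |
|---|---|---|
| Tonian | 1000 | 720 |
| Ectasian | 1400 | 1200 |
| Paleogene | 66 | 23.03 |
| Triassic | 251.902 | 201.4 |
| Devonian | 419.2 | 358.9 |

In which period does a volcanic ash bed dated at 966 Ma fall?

Tonian

966 Ma lies between 1000 and 720 Ma, so it falls in the Tonian.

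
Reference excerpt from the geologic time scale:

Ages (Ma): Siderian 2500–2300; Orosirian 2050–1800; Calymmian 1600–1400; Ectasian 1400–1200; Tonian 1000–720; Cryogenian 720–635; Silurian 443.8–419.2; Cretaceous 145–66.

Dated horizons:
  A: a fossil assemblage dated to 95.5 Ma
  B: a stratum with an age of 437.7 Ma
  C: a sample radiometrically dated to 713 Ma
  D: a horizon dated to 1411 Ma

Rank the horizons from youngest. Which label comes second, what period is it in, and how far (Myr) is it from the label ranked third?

Smaller Ma means younger, so youngest first: A 95.5 < B 437.7 < C 713 < D 1411.
Counting 2 along gives B (437.7 Ma); the excerpt puts that inside the Silurian, 443.8–419.2 Ma.
Next in line is C (713 Ma), and 713 − 437.7 = 275.3 Myr.

B, in the Silurian; 275.3 million years to C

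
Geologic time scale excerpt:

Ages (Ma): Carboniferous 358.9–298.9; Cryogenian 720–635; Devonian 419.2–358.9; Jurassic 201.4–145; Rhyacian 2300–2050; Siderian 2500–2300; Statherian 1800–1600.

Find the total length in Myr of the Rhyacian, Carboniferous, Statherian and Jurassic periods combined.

Each duration: Rhyacian = 250; Carboniferous = 60; Statherian = 200; Jurassic = 56.4.
Sum: 250 + 60 + 200 + 56.4 = 566.4 Myr.

566.4 million years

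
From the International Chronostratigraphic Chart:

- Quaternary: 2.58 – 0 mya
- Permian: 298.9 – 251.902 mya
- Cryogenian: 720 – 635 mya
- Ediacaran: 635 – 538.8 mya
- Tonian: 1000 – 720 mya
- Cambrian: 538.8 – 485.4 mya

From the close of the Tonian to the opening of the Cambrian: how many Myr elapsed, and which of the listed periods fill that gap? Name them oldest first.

End of Tonian = 720 Ma; start of Cambrian = 538.8 Ma.
Gap = 720 − 538.8 = 181.2 Myr.
Periods wholly inside 720–538.8 Ma: Cryogenian (720–635), Ediacaran (635–538.8).

181.2 million years; Cryogenian, Ediacaran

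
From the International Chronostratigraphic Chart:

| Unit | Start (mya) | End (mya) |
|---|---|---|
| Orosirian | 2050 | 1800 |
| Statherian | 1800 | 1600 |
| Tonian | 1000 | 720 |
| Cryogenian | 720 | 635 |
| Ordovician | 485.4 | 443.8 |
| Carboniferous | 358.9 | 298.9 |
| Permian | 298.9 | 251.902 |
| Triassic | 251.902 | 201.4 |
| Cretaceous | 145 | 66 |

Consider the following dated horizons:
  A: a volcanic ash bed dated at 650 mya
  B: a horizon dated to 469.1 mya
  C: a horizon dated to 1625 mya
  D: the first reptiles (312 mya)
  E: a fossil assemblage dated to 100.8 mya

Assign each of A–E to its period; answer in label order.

A — Cryogenian; B — Ordovician; C — Statherian; D — Carboniferous; E — Cretaceous

A: 650 Ma lies in 720–635 Ma, so Cryogenian.
B: 469.1 Ma lies in 485.4–443.8 Ma, so Ordovician.
C: 1625 Ma lies in 1800–1600 Ma, so Statherian.
D: 312 Ma lies in 358.9–298.9 Ma, so Carboniferous.
E: 100.8 Ma lies in 145–66 Ma, so Cretaceous.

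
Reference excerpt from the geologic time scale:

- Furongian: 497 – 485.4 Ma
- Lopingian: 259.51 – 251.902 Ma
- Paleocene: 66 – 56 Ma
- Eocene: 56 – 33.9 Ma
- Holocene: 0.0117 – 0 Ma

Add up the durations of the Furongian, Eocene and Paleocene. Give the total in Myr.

Duration is start − end for each: (497 − 485.4) + (56 − 33.9) + (66 − 56).
That is 11.6 + 22.1 + 10, which totals 43.7 million years.

43.7 million years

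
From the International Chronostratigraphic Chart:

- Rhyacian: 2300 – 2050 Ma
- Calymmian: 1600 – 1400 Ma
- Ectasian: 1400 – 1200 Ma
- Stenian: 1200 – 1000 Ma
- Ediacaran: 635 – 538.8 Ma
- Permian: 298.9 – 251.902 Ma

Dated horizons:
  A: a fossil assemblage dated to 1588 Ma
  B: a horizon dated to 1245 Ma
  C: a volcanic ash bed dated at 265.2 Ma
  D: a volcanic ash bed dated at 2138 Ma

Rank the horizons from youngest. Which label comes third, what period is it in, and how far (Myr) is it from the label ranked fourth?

Smaller Ma means younger, so youngest first: C 265.2 < B 1245 < A 1588 < D 2138.
Counting 3 along gives A (1588 Ma); the excerpt puts that inside the Calymmian, 1600–1400 Ma.
Next in line is D (2138 Ma), and 2138 − 1588 = 550 Myr.

A, in the Calymmian; 550 million years to D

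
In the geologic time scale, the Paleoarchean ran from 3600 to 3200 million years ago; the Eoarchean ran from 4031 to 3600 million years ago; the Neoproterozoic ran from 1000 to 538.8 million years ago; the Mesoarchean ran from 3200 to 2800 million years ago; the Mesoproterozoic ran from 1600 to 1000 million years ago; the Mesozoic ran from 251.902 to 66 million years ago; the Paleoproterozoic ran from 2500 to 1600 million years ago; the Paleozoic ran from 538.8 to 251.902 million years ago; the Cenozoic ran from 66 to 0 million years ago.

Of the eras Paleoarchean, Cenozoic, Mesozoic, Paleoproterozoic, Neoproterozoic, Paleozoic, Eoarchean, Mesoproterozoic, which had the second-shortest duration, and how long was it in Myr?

Start − end for each: Paleoarchean 3600 − 3200 = 400; Cenozoic 66 − 0 = 66; Mesozoic 251.902 − 66 = 185.902; Paleoproterozoic 2500 − 1600 = 900; Neoproterozoic 1000 − 538.8 = 461.2; Paleozoic 538.8 − 251.902 = 286.898; Eoarchean 4031 − 3600 = 431; Mesoproterozoic 1600 − 1000 = 600.
Ranking these from shortest: Cenozoic < Mesozoic < Paleozoic < Paleoarchean < Eoarchean < Neoproterozoic < Mesoproterozoic < Paleoproterozoic.
Position 2 in that ranking is Mesozoic, which lasted 185.902 Myr.

Mesozoic, 185.902 million years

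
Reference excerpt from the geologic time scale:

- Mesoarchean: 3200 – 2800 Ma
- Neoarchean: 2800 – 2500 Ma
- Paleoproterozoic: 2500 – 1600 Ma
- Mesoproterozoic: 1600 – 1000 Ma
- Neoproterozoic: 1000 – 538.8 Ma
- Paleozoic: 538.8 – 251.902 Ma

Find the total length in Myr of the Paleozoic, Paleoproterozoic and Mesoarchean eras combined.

Duration is start − end for each: (538.8 − 251.902) + (2500 − 1600) + (3200 − 2800).
That is 286.898 + 900 + 400, which totals 1586.898 million years.

1586.898 million years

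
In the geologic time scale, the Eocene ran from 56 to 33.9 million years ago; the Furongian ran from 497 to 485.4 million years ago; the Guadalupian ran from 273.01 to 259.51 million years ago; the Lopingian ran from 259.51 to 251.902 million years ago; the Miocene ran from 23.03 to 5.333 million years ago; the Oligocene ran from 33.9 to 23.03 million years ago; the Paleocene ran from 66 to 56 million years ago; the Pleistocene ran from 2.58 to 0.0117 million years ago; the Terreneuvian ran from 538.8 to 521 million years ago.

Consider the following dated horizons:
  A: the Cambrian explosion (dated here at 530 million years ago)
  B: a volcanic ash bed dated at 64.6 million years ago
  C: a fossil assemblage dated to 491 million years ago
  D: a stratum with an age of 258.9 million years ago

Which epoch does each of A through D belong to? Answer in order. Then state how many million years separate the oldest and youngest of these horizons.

A — Terreneuvian; B — Paleocene; C — Furongian; D — Lopingian; span 465.4 million years

A: 530 Ma lies in 538.8–521 Ma, so Terreneuvian.
B: 64.6 Ma lies in 66–56 Ma, so Paleocene.
C: 491 Ma lies in 497–485.4 Ma, so Furongian.
D: 258.9 Ma lies in 259.51–251.902 Ma, so Lopingian.
Oldest = 530 Ma, youngest = 64.6 Ma → span 465.4 Myr.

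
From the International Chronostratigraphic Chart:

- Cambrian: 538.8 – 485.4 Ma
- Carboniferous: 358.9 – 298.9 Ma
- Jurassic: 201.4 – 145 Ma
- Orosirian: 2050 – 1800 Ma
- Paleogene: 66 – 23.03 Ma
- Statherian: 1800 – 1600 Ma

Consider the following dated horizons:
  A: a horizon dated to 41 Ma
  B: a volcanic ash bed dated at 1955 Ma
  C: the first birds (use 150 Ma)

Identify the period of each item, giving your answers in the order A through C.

A — Paleogene; B — Orosirian; C — Jurassic

A: 41 Ma lies in 66–23.03 Ma, so Paleogene.
B: 1955 Ma lies in 2050–1800 Ma, so Orosirian.
C: 150 Ma lies in 201.4–145 Ma, so Jurassic.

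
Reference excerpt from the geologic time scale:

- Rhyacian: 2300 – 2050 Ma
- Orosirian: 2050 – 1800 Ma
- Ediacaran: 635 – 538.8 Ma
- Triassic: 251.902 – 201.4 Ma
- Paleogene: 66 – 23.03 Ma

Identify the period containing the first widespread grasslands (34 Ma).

Paleogene

34 Ma lies between 66 and 23.03 Ma, so it falls in the Paleogene.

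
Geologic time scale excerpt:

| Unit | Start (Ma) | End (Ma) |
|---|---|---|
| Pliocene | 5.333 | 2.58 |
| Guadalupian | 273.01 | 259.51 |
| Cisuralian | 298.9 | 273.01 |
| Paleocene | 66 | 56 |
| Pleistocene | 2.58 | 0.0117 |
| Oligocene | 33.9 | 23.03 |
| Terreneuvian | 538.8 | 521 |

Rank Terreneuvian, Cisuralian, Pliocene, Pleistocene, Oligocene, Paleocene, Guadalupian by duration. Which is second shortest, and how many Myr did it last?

Durations: Terreneuvian 17.8; Cisuralian 25.89; Pliocene 2.753; Pleistocene 2.5683; Oligocene 10.87; Paleocene 10; Guadalupian 13.5 Myr.
Sorted shortest-first: Pleistocene (2.5683), Pliocene (2.753), Paleocene (10), Oligocene (10.87), Guadalupian (13.5), Terreneuvian (17.8), Cisuralian (25.89).
The second shortest is Pliocene at 2.753 Myr.

Pliocene, 2.753 million years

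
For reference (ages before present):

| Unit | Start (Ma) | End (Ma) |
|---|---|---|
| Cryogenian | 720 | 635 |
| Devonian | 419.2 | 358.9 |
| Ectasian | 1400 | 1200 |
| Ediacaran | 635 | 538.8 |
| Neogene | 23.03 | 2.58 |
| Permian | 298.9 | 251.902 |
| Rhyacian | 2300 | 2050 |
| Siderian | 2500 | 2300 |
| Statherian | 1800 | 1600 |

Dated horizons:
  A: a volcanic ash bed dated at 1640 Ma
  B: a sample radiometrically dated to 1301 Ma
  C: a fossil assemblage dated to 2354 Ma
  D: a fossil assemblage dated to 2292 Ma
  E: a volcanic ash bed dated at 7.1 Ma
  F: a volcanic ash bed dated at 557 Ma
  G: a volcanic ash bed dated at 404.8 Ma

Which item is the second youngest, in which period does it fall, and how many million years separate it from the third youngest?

G, in the Devonian; 152.2 million years to F

Smaller Ma means younger, so youngest first: E 7.1 < G 404.8 < F 557 < B 1301 < A 1640 < D 2292 < C 2354.
Counting 2 along gives G (404.8 Ma); the excerpt puts that inside the Devonian, 419.2–358.9 Ma.
Next in line is F (557 Ma), and 557 − 404.8 = 152.2 Myr.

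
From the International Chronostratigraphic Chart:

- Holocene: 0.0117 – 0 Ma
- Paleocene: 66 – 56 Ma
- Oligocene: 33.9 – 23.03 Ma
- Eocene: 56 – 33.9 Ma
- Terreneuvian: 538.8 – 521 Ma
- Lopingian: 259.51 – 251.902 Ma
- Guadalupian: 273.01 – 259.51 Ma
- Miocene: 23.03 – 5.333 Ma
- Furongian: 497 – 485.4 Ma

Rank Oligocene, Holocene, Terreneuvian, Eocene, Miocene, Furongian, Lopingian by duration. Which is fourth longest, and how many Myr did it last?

Durations: Oligocene 10.87; Holocene 0.0117; Terreneuvian 17.8; Eocene 22.1; Miocene 17.697; Furongian 11.6; Lopingian 7.608 Myr.
Sorted longest-first: Eocene (22.1), Terreneuvian (17.8), Miocene (17.697), Furongian (11.6), Oligocene (10.87), Lopingian (7.608), Holocene (0.0117).
The fourth longest is Furongian at 11.6 Myr.

Furongian, 11.6 million years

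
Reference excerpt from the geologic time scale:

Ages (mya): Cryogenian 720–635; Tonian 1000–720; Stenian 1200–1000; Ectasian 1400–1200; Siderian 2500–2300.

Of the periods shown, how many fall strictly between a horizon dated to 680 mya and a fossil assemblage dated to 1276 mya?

2

1276 Ma sits inside the Ectasian (1400–1200) and 680 Ma inside the Cryogenian (720–635); neither of those is wholly between the two dates.
The listed periods lying completely between them are Stenian, Tonian — 2 in all.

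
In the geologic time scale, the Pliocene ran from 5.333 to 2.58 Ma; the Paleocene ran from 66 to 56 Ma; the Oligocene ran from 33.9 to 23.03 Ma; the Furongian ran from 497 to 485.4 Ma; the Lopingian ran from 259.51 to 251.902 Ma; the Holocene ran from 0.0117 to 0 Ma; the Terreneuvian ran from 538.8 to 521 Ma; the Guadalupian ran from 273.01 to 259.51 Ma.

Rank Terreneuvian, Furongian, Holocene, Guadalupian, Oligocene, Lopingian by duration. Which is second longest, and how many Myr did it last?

Guadalupian, 13.5 million years

Durations: Terreneuvian 17.8; Furongian 11.6; Holocene 0.0117; Guadalupian 13.5; Oligocene 10.87; Lopingian 7.608 Myr.
Sorted longest-first: Terreneuvian (17.8), Guadalupian (13.5), Furongian (11.6), Oligocene (10.87), Lopingian (7.608), Holocene (0.0117).
The second longest is Guadalupian at 13.5 Myr.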